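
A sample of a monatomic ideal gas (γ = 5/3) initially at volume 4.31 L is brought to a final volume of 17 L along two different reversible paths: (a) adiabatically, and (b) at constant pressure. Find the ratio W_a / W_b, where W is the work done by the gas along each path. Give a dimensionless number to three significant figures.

W_a / W_b ≈ 0.305

Path (a) adiabatic: W = P₁V₁(1 − (V₁/V₂)^(γ−1))/(γ−1) → W_a/(P₁V₁) = 0.8991.
Path (b) isobaric: W = P₁(V₂ − V₁) → W_b/(P₁V₁) = 2.944.
W_a / W_b = 0.8991 / 2.944 = 0.3054.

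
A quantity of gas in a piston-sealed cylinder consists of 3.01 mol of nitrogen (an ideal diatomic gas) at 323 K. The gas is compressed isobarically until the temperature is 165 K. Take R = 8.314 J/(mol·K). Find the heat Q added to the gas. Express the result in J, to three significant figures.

Isobaric: W = nRΔT = (3.01)(8.314)(-158) = -3954 J.
ΔU = nCᵥΔT with Cᵥ = 5R/2: ΔU = (3.01)(20.79)(-158) = -9885 J.
Q = ΔU + W = -9885 − 3954 = -13839 J.

Q ≈ -13800 J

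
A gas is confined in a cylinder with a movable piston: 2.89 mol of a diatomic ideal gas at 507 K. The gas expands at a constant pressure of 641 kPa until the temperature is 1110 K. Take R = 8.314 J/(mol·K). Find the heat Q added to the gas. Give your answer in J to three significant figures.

Isobaric: W = nRΔT = (2.89)(8.314)(603) = 14489 J.
ΔU = nCᵥΔT with Cᵥ = 5R/2: ΔU = (2.89)(20.79)(603) = 36221 J.
Q = ΔU + W = 36221 + 14489 = 50710 J.

Q ≈ 50700 J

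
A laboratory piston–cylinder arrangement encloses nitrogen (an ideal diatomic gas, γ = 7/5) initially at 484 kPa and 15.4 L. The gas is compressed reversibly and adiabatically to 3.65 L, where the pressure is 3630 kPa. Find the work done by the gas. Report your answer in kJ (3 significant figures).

W ≈ -14.5 kJ

Adiabatic: W = (P₁V₁ − P₂V₂)/(γ − 1) with γ = 7/5.
P₁V₁ = 7454 J, P₂V₂ = 13250 J.
W = (7454 − 13250) / 0.4 = -14490 J.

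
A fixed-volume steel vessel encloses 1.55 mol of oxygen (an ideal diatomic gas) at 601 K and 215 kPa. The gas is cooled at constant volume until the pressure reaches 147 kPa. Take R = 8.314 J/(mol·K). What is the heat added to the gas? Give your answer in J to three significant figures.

Constant volume ⇒ W = 0, so Q = ΔU = nCᵥΔT with Cᵥ = 5R/2 = 20.79 J/(mol·K).
At constant V, T₂/T₁ = P₂/P₁ ⇒ ΔT = T₁(P₂/P₁ − 1) = 601·(147/215 − 1) = -190.1 K.
ΔU = (1.55)(20.79)(-190.1) = -6124 J.

Q ≈ -6120 J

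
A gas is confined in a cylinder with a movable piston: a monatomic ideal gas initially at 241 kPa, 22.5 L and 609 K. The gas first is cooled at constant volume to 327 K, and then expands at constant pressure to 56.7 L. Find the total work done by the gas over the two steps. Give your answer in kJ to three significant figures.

W_total ≈ 4.43 kJ

Step 1 (isochoric): W = 0 (constant volume).
After step 1: P = 129.4 kPa (V unchanged).
Step 2 (isobaric): W = PΔV = (129.4 kPa)(56.7 − 22.5 L) = 4426 J.
W_total = 0 + 4426 = 4426 J.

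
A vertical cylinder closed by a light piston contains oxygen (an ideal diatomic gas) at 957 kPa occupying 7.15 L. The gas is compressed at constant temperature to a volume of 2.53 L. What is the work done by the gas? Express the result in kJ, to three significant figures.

Isothermal: W = nRT ln(V₂/V₁) = P₁V₁ ln(V₂/V₁).
P₁V₁ = (957 kPa)(7.15 L) = 6843 J.
W = 6843 × ln(2.53/7.15) = 6843 × -1.039
W_by_gas = -7109 J.

W ≈ -7.11 kJ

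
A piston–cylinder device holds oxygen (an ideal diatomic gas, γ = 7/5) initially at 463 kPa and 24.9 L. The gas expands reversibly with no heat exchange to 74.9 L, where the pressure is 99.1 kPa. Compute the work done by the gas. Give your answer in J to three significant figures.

Adiabatic: W = (P₁V₁ − P₂V₂)/(γ − 1) with γ = 7/5.
P₁V₁ = 11529 J, P₂V₂ = 7423 J.
W = (11529 − 7423) / 0.4 = 10265 J.

W ≈ 10300 J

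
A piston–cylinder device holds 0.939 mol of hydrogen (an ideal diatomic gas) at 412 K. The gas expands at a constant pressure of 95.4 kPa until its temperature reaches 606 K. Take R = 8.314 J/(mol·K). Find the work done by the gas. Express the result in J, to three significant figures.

W ≈ 1510 J

Isobaric: W = P ΔV = nR ΔT.
W = (0.939)(8.314)(606 − 412) = 1515 J.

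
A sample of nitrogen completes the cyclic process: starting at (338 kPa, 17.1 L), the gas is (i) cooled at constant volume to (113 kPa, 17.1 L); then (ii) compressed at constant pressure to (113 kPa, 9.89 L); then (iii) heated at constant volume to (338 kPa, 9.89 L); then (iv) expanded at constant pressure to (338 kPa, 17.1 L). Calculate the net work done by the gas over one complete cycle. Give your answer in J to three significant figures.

Constant-volume legs do no work.
W(ii) = (113)(9.89 − 17.1) = -814.7 J; W(iv) = (338)(17.1 − 9.89) = 2437 J.
W_net = -814.7 + 2437 = 1622 J (the clockwise enclosed area).

W_net ≈ 1620 J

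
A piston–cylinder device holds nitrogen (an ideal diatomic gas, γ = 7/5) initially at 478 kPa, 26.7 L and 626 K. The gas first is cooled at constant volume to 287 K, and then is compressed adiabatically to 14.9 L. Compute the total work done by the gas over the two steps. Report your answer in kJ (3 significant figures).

Step 1 (isochoric): W = 0 (constant volume).
After step 1: P = 219.1 kPa (V unchanged).
Step 2 (adiabatic): W = (P₁V₁ − P₂V₂)/(γ−1) = (5851 − 7389)/0.4 = -3844 J.
W_total = 0 − 3844 = -3844 J.

W_total ≈ -3.84 kJ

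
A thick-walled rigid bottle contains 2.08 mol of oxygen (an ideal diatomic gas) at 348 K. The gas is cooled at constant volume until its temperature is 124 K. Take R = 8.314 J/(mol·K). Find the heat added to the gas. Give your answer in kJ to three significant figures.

Q ≈ -9.68 kJ

Constant volume ⇒ W = 0, so Q = ΔU = nCᵥΔT with Cᵥ = 5R/2 = 20.79 J/(mol·K).
ΔU = (2.08)(20.79)(124 − 348) = -9684 J.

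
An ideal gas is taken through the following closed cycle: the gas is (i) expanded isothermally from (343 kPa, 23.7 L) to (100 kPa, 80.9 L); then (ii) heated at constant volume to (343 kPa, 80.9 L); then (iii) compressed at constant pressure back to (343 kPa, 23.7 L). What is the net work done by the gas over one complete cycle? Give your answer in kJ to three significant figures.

W_net ≈ -9.64 kJ

Leg (i): W = PᵢVᵢ ln(V_f/Vᵢ) = (8129) ln(80.9/23.7) = 9980 J.
Leg (ii): W = 0.
Leg (iii): W = PΔV = (343)(23.7 − 80.9) = -19620 J.
W_net = 9980 − 19620 = -9639 J.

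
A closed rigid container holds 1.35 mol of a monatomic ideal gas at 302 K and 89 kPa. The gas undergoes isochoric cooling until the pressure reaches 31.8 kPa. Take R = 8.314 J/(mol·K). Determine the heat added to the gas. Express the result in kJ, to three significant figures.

Q ≈ -3.27 kJ

Constant volume ⇒ W = 0, so Q = ΔU = nCᵥΔT with Cᵥ = 3R/2 = 12.47 J/(mol·K).
At constant V, T₂/T₁ = P₂/P₁ ⇒ ΔT = T₁(P₂/P₁ − 1) = 302·(31.8/89 − 1) = -194.1 K.
ΔU = (1.35)(12.47)(-194.1) = -3268 J.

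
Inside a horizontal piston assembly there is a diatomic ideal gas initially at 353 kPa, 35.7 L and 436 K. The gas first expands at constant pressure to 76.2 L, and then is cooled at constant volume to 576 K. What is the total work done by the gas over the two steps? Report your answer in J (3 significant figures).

W_total ≈ 14300 J

Step 1 (isobaric): W = PΔV = (353 kPa)(76.2 − 35.7 L) = 14296 J.
Step 2 (isochoric): W = 0 (constant volume).
W_total = 14296 + 0 = 14296 J.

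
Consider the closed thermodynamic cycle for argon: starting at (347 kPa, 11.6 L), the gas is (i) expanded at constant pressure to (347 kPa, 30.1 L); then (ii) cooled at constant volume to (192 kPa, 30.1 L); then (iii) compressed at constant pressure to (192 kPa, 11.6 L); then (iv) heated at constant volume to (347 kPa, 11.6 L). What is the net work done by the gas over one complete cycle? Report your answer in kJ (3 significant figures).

Constant-volume legs do no work.
W(i) = (347)(30.1 − 11.6) = 6420 J; W(iii) = (192)(11.6 − 30.1) = -3552 J.
W_net = 6420 − 3552 = 2868 J (the clockwise enclosed area).

W_net ≈ 2.87 kJ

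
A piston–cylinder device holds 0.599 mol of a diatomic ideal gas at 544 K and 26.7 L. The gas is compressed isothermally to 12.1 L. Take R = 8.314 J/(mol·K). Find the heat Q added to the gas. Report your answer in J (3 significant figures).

Q ≈ -2140 J

Isothermal ⇒ ΔU = 0, so Q = W = nRT ln(V₂/V₁).
Q = (0.599)(8.314)(544) ln(12.1/26.7) = 2709 × -0.7915 = -2144 J.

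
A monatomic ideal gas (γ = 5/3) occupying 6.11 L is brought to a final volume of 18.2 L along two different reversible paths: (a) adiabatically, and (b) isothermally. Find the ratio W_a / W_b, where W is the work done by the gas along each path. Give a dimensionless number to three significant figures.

W_a / W_b ≈ 0.710

Path (a) adiabatic: W = P₁V₁(1 − (V₁/V₂)^(γ−1))/(γ−1) → W_a/(P₁V₁) = 0.7754.
Path (b) isothermal: W = P₁V₁ ln(V₂/V₁) → W_b/(P₁V₁) = 1.091.
W_a / W_b = 0.7754 / 1.091 = 0.7104.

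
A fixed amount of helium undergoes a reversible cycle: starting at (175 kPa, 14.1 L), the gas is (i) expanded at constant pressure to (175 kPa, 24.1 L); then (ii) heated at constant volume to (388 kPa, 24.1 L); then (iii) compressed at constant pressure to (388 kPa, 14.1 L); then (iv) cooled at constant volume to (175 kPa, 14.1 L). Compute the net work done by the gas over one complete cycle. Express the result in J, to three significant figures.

W_net ≈ -2130 J

Constant-volume legs do no work.
W(i) = (175)(24.1 − 14.1) = 1750 J; W(iii) = (388)(14.1 − 24.1) = -3880 J.
W_net = 1750 − 3880 = -2130 J (the counter-clockwise enclosed area).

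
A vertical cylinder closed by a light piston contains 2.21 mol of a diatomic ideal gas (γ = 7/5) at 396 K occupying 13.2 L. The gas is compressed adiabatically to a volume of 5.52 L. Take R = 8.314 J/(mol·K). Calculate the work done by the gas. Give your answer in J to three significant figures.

Adiabatic: TV^(γ−1) = const with γ = 7/5.
T₂ = T₁ (V₁/V₂)^(γ−1) = 396 × (13.2/5.52)^0.4 = 396 × 1.417 = 561.2 K.
W_by = nCᵥ(T₁ − T₂) = (2.21)(20.79)(396 − 561.2) = -7590 J.

W ≈ -7590 J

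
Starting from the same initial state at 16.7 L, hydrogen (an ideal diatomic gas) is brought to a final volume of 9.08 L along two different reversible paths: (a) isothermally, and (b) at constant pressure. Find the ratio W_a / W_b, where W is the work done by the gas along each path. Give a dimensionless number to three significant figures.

Path (a) isothermal: W = P₁V₁ ln(V₂/V₁) → W_a/(P₁V₁) = -0.6093.
Path (b) isobaric: W = P₁(V₂ − V₁) → W_b/(P₁V₁) = -0.4563.
W_a / W_b = -0.6093 / -0.4563 = 1.335.

W_a / W_b ≈ 1.34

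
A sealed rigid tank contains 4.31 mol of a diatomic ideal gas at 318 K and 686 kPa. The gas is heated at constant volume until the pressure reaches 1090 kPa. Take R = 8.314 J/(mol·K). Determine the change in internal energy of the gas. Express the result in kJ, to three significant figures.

ΔU ≈ 16.8 kJ

Constant volume ⇒ W = 0, so Q = ΔU = nCᵥΔT with Cᵥ = 5R/2 = 20.79 J/(mol·K).
At constant V, T₂/T₁ = P₂/P₁ ⇒ ΔT = T₁(P₂/P₁ − 1) = 318·(1090/686 − 1) = 187.3 K.
ΔU = (4.31)(20.79)(187.3) = 16777 J.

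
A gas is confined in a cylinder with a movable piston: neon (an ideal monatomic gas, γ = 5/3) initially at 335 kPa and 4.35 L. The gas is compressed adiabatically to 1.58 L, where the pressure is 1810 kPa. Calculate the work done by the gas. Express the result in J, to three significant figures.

W ≈ -2100 J

Adiabatic: W = (P₁V₁ − P₂V₂)/(γ − 1) with γ = 5/3.
P₁V₁ = 1457 J, P₂V₂ = 2860 J.
W = (1457 − 2860) / 0.6667 = -2104 J.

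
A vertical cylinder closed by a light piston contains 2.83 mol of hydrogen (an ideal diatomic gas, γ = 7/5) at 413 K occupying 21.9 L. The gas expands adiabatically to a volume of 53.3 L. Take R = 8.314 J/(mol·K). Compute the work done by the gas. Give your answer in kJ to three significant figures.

W ≈ 7.27 kJ

Adiabatic: TV^(γ−1) = const with γ = 7/5.
T₂ = T₁ (V₁/V₂)^(γ−1) = 413 × (21.9/53.3)^0.4 = 413 × 0.7006 = 289.4 K.
W_by = nCᵥ(T₁ − T₂) = (2.83)(20.79)(413 − 289.4) = 7273 J.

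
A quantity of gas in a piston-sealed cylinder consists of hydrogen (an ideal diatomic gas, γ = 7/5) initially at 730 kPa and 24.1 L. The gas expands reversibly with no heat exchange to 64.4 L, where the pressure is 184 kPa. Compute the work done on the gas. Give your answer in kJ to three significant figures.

W ≈ -14.4 kJ

Adiabatic: W = (P₁V₁ − P₂V₂)/(γ − 1) with γ = 7/5.
P₁V₁ = 17593 J, P₂V₂ = 11850 J.
W = (17593 − 11850) / 0.4 = 14359 J.
Work on gas = −W_by = -14359 J.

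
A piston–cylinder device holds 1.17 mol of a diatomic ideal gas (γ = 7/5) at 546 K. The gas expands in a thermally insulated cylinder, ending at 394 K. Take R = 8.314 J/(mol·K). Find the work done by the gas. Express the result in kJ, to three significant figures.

W ≈ 3.70 kJ

Adiabatic ⇒ Q = 0, so W_by = −ΔU = nCᵥ(T₁ − T₂).
Cᵥ = 5R/2 = 20.79 J/(mol·K).
W = (1.17)(20.79)(546 − 394) = 3696 J.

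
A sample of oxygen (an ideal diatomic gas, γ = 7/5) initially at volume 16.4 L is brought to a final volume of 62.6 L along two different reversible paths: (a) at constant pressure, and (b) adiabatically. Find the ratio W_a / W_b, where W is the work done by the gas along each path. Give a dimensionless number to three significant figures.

W_a / W_b ≈ 2.72

Path (a) isobaric: W = P₁(V₂ − V₁) → W_a/(P₁V₁) = 2.817.
Path (b) adiabatic: W = P₁V₁(1 − (V₁/V₂)^(γ−1))/(γ−1) → W_b/(P₁V₁) = 1.037.
W_a / W_b = 2.817 / 1.037 = 2.717.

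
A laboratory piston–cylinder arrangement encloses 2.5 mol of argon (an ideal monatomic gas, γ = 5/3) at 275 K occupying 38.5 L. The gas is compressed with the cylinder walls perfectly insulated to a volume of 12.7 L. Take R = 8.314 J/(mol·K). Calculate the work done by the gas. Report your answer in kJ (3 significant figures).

W ≈ -9.39 kJ

Adiabatic: TV^(γ−1) = const with γ = 5/3.
T₂ = T₁ (V₁/V₂)^(γ−1) = 275 × (38.5/12.7)^0.667 = 275 × 2.095 = 576 K.
W_by = nCᵥ(T₁ − T₂) = (2.5)(12.47)(275 − 576) = -9385 J.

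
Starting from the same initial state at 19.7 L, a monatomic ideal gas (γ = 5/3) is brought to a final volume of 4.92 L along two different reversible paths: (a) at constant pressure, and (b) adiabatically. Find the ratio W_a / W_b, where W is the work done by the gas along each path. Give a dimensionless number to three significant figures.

W_a / W_b ≈ 0.329

Path (a) isobaric: W = P₁(V₂ − V₁) → W_a/(P₁V₁) = -0.7503.
Path (b) adiabatic: W = P₁V₁(1 − (V₁/V₂)^(γ−1))/(γ−1) → W_b/(P₁V₁) = -2.282.
W_a / W_b = -0.7503 / -2.282 = 0.3287.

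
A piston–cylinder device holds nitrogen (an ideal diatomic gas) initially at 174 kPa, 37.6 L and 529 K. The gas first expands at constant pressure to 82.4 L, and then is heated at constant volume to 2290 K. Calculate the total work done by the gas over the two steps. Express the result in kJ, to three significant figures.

Step 1 (isobaric): W = PΔV = (174 kPa)(82.4 − 37.6 L) = 7795 J.
Step 2 (isochoric): W = 0 (constant volume).
W_total = 7795 + 0 = 7795 J.

W_total ≈ 7.80 kJ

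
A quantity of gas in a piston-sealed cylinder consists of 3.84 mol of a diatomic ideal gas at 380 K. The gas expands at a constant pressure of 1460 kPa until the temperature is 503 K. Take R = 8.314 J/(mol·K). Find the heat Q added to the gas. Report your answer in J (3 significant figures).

Q ≈ 13700 J

Isobaric: W = nRΔT = (3.84)(8.314)(123) = 3927 J.
ΔU = nCᵥΔT with Cᵥ = 5R/2: ΔU = (3.84)(20.79)(123) = 9817 J.
Q = ΔU + W = 9817 + 3927 = 13744 J.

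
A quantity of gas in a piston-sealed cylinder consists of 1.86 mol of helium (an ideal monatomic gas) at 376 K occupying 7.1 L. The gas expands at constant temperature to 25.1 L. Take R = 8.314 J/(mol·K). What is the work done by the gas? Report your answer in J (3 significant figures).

W ≈ 7340 J

Isothermal: W = nRT ln(V₂/V₁).
W = (1.86)(8.314)(376) × ln(25.1/7.1)
  = 5814 × 1.263
W_by_gas = 7342 J.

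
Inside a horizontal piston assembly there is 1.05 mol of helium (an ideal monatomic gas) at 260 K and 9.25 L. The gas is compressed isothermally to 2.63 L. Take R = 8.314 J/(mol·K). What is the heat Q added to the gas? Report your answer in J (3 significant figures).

Q ≈ -2850 J

Isothermal ⇒ ΔU = 0, so Q = W = nRT ln(V₂/V₁).
Q = (1.05)(8.314)(260) ln(2.63/9.25) = 2270 × -1.258 = -2854 J.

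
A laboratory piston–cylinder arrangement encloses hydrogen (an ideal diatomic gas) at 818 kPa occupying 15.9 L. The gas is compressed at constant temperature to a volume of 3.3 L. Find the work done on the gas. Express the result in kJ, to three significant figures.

Isothermal: W = nRT ln(V₂/V₁) = P₁V₁ ln(V₂/V₁).
P₁V₁ = (818 kPa)(15.9 L) = 13006 J.
W = 13006 × ln(3.3/15.9) = 13006 × -1.572
W_by_gas = -20451 J; work on gas = −W_by = 20451 J.

W ≈ 20.5 kJ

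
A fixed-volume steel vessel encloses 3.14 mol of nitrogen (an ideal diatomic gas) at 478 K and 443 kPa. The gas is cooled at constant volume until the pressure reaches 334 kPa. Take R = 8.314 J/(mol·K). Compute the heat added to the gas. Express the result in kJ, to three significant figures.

Q ≈ -7.68 kJ

Constant volume ⇒ W = 0, so Q = ΔU = nCᵥΔT with Cᵥ = 5R/2 = 20.79 J/(mol·K).
At constant V, T₂/T₁ = P₂/P₁ ⇒ ΔT = T₁(P₂/P₁ − 1) = 478·(334/443 − 1) = -117.6 K.
ΔU = (3.14)(20.79)(-117.6) = -7676 J.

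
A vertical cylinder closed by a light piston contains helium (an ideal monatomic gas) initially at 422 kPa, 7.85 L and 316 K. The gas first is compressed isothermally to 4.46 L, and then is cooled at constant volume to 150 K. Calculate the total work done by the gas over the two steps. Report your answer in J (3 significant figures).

W_total ≈ -1870 J

Step 1 (isothermal): W = P₁V₁ ln(V₂/V₁) = (3313) ln(4.46/7.85) = -1873 J.
Step 2 (isochoric): W = 0 (constant volume).
W_total = -1873 + 0 = -1873 J.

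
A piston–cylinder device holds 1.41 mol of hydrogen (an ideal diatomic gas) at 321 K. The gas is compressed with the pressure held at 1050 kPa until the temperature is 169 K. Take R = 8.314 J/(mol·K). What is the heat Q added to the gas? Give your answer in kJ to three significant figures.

Isobaric: W = nRΔT = (1.41)(8.314)(-152) = -1782 J.
ΔU = nCᵥΔT with Cᵥ = 5R/2: ΔU = (1.41)(20.79)(-152) = -4455 J.
Q = ΔU + W = -4455 − 1782 = -6236 J.

Q ≈ -6.24 kJ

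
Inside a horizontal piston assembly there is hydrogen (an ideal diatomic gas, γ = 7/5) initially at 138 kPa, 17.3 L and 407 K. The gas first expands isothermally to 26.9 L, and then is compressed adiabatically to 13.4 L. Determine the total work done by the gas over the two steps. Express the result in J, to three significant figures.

Step 1 (isothermal): W = P₁V₁ ln(V₂/V₁) = (2387) ln(26.9/17.3) = 1054 J.
After step 1: P = 88.75 kPa, V = 26.9 L, T = 407 K.
Step 2 (adiabatic): W = (P₁V₁ − P₂V₂)/(γ−1) = (2387 − 3155)/0.4 = -1919 J.
W_total = 1054 − 1919 = -864.9 J.

W_total ≈ -865 J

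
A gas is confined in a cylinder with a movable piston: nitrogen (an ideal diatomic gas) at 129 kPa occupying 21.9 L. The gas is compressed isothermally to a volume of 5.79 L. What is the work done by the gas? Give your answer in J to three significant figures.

Isothermal: W = nRT ln(V₂/V₁) = P₁V₁ ln(V₂/V₁).
P₁V₁ = (129 kPa)(21.9 L) = 2825 J.
W = 2825 × ln(5.79/21.9) = 2825 × -1.33
W_by_gas = -3758 J.

W ≈ -3760 J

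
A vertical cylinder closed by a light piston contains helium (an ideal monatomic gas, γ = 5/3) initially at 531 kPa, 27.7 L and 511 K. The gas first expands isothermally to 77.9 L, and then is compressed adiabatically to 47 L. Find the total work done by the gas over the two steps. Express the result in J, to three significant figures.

Step 1 (isothermal): W = P₁V₁ ln(V₂/V₁) = (14709) ln(77.9/27.7) = 15209 J.
After step 1: P = 188.8 kPa, V = 77.9 L, T = 511 K.
Step 2 (adiabatic): W = (P₁V₁ − P₂V₂)/(γ−1) = (14709 − 20600)/0.667 = -8837 J.
W_total = 15209 − 8837 = 6372 J.

W_total ≈ 6370 J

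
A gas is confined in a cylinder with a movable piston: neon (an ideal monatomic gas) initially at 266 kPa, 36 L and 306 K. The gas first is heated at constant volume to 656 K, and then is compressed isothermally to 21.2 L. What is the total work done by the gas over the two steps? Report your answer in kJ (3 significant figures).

W_total ≈ -10.9 kJ

Step 1 (isochoric): W = 0 (constant volume).
After step 1: P = 570.2 kPa (V unchanged).
Step 2 (isothermal): W = P₁V₁ ln(V₂/V₁) = (20529) ln(21.2/36) = -10870 J.
W_total = 0 − 10870 = -10870 J.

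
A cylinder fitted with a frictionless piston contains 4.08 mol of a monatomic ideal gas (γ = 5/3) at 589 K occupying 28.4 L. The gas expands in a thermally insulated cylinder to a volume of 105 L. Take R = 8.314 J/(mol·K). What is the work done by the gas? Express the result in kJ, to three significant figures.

Adiabatic: TV^(γ−1) = const with γ = 5/3.
T₂ = T₁ (V₁/V₂)^(γ−1) = 589 × (28.4/105)^0.667 = 589 × 0.4182 = 246.3 K.
W_by = nCᵥ(T₁ − T₂) = (4.08)(12.47)(589 − 246.3) = 17435 J.

W ≈ 17.4 kJ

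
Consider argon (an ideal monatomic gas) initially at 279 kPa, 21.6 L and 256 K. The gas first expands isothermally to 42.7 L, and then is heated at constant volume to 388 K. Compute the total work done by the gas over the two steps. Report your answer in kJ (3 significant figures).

Step 1 (isothermal): W = P₁V₁ ln(V₂/V₁) = (6026) ln(42.7/21.6) = 4107 J.
Step 2 (isochoric): W = 0 (constant volume).
W_total = 4107 + 0 = 4107 J.

W_total ≈ 4.11 kJ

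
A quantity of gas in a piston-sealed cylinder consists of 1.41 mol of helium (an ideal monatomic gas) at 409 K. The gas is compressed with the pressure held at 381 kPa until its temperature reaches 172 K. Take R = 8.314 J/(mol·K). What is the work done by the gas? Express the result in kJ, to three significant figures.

W ≈ -2.78 kJ

Isobaric: W = P ΔV = nR ΔT.
W = (1.41)(8.314)(172 − 409) = -2778 J.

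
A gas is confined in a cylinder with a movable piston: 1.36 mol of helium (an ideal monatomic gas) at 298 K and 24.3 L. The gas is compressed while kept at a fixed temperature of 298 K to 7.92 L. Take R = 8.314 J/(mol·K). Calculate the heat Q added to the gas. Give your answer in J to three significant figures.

Isothermal ⇒ ΔU = 0, so Q = W = nRT ln(V₂/V₁).
Q = (1.36)(8.314)(298) ln(7.92/24.3) = 3369 × -1.121 = -3777 J.

Q ≈ -3780 J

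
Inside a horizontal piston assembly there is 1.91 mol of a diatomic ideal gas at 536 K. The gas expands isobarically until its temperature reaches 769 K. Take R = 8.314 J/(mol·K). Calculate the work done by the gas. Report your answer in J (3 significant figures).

W ≈ 3700 J

Isobaric: W = P ΔV = nR ΔT.
W = (1.91)(8.314)(769 − 536) = 3700 J.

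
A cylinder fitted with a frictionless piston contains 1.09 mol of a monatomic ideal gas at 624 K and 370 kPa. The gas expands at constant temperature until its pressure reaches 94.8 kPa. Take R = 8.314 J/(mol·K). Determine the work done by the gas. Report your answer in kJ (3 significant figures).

Isothermal process: W = nRT ln(V₂/V₁) = nRT ln(P₁/P₂).
W = (1.09)(8.314)(624) × ln(370/94.8)
  = 5655 × ln(3.903) = 5655 × 1.362
W_by_gas = 7700 J.

W ≈ 7.70 kJ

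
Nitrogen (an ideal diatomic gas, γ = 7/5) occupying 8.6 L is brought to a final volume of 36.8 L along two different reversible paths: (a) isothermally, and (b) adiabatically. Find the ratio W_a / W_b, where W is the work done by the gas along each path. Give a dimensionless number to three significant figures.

Path (a) isothermal: W = P₁V₁ ln(V₂/V₁) → W_a/(P₁V₁) = 1.454.
Path (b) adiabatic: W = P₁V₁(1 − (V₁/V₂)^(γ−1))/(γ−1) → W_b/(P₁V₁) = 1.102.
W_a / W_b = 1.454 / 1.102 = 1.319.

W_a / W_b ≈ 1.32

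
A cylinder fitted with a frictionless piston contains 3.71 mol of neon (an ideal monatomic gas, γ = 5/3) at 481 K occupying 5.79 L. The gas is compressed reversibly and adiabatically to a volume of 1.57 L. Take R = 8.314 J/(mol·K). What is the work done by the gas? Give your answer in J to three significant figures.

W ≈ -30900 J

Adiabatic: TV^(γ−1) = const with γ = 5/3.
T₂ = T₁ (V₁/V₂)^(γ−1) = 481 × (5.79/1.57)^0.667 = 481 × 2.387 = 1148 K.
W_by = nCᵥ(T₁ − T₂) = (3.71)(12.47)(481 − 1148) = -30867 J.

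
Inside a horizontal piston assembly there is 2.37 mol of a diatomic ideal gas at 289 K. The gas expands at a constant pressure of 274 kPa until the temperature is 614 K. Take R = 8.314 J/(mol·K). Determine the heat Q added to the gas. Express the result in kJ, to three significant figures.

Q ≈ 22.4 kJ

Isobaric: W = nRΔT = (2.37)(8.314)(325) = 6404 J.
ΔU = nCᵥΔT with Cᵥ = 5R/2: ΔU = (2.37)(20.79)(325) = 16010 J.
Q = ΔU + W = 16010 + 6404 = 22414 J.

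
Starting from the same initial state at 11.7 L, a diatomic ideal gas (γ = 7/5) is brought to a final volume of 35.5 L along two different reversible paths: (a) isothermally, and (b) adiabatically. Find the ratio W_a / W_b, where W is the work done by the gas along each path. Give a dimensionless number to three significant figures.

W_a / W_b ≈ 1.24

Path (a) isothermal: W = P₁V₁ ln(V₂/V₁) → W_a/(P₁V₁) = 1.11.
Path (b) adiabatic: W = P₁V₁(1 − (V₁/V₂)^(γ−1))/(γ−1) → W_b/(P₁V₁) = 0.8963.
W_a / W_b = 1.11 / 0.8963 = 1.238.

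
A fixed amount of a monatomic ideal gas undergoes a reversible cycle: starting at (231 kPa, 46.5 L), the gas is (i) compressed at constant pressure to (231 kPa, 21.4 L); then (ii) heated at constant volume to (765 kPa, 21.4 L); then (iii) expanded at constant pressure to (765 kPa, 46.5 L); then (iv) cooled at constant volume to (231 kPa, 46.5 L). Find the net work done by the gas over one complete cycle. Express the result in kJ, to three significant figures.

Constant-volume legs do no work.
W(i) = (231)(21.4 − 46.5) = -5798 J; W(iii) = (765)(46.5 − 21.4) = 19202 J.
W_net = -5798 + 19202 = 13403 J (the clockwise enclosed area).

W_net ≈ 13.4 kJ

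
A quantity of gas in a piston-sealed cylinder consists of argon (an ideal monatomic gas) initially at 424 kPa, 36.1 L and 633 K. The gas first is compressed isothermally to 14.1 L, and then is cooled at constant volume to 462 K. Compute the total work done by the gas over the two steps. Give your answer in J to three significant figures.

Step 1 (isothermal): W = P₁V₁ ln(V₂/V₁) = (15306) ln(14.1/36.1) = -14390 J.
Step 2 (isochoric): W = 0 (constant volume).
W_total = -14390 + 0 = -14390 J.

W_total ≈ -14400 J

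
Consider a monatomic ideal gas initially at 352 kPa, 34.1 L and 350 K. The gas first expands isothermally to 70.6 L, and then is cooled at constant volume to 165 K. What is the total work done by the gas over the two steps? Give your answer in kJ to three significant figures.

W_total ≈ 8.74 kJ

Step 1 (isothermal): W = P₁V₁ ln(V₂/V₁) = (12003) ln(70.6/34.1) = 8735 J.
Step 2 (isochoric): W = 0 (constant volume).
W_total = 8735 + 0 = 8735 J.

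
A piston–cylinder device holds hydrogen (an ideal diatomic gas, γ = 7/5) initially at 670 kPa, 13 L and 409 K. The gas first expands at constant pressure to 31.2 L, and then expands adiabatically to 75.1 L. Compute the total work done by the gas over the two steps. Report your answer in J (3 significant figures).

W_total ≈ 27700 J

Step 1 (isobaric): W = PΔV = (670 kPa)(31.2 − 13 L) = 12194 J.
After step 1: P = 670 kPa, V = 31.2 L, T = 981.6 K.
Step 2 (adiabatic): W = (P₁V₁ − P₂V₂)/(γ−1) = (20904 − 14711)/0.4 = 15483 J.
W_total = 12194 + 15483 = 27677 J.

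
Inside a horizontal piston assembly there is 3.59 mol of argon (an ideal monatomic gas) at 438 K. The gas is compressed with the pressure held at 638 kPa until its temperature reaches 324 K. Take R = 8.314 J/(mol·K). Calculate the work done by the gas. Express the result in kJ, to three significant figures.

W ≈ -3.40 kJ

Isobaric: W = P ΔV = nR ΔT.
W = (3.59)(8.314)(324 − 438) = -3403 J.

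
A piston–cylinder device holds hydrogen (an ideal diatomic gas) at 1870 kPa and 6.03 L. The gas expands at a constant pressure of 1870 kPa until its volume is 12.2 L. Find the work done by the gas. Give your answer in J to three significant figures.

W ≈ 11500 J

Isobaric: W = P ΔV.
W = (1870 kPa)(12.2 − 6.03 L) = (1870)(6.17) = 11538 J.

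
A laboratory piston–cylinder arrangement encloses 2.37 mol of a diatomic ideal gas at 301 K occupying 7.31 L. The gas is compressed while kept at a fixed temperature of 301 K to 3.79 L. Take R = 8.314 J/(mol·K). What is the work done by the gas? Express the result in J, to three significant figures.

Isothermal: W = nRT ln(V₂/V₁).
W = (2.37)(8.314)(301) × ln(3.79/7.31)
  = 5931 × -0.6569
W_by_gas = -3896 J.

W ≈ -3900 J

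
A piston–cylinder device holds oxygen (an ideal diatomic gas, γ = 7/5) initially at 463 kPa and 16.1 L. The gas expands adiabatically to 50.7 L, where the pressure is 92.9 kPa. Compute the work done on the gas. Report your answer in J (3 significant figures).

Adiabatic: W = (P₁V₁ − P₂V₂)/(γ − 1) with γ = 7/5.
P₁V₁ = 7454 J, P₂V₂ = 4710 J.
W = (7454 − 4710) / 0.4 = 6861 J.
Work on gas = −W_by = -6861 J.

W ≈ -6860 J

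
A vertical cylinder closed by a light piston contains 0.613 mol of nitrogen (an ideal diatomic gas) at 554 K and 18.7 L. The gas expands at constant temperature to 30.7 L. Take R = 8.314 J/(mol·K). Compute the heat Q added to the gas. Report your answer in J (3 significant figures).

Q ≈ 1400 J

Isothermal ⇒ ΔU = 0, so Q = W = nRT ln(V₂/V₁).
Q = (0.613)(8.314)(554) ln(30.7/18.7) = 2823 × 0.4957 = 1400 J.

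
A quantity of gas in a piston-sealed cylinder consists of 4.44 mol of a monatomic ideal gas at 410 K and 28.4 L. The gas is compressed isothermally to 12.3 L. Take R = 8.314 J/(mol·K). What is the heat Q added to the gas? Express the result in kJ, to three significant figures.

Q ≈ -12.7 kJ

Isothermal ⇒ ΔU = 0, so Q = W = nRT ln(V₂/V₁).
Q = (4.44)(8.314)(410) ln(12.3/28.4) = 15135 × -0.8368 = -12665 J.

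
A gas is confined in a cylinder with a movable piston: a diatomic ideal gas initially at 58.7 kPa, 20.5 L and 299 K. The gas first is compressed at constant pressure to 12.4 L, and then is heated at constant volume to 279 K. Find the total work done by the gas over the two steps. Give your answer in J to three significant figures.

Step 1 (isobaric): W = PΔV = (58.7 kPa)(12.4 − 20.5 L) = -475.5 J.
Step 2 (isochoric): W = 0 (constant volume).
W_total = -475.5 + 0 = -475.5 J.

W_total ≈ -475 J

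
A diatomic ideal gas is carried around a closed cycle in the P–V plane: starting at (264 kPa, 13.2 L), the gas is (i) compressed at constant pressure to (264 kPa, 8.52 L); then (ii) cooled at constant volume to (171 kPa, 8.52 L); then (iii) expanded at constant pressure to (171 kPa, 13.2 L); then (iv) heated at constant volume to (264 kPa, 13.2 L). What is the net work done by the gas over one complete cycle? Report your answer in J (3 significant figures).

Constant-volume legs do no work.
W(i) = (264)(8.52 − 13.2) = -1236 J; W(iii) = (171)(13.2 − 8.52) = 800.3 J.
W_net = -1236 + 800.3 = -435.2 J (the counter-clockwise enclosed area).

W_net ≈ -435 J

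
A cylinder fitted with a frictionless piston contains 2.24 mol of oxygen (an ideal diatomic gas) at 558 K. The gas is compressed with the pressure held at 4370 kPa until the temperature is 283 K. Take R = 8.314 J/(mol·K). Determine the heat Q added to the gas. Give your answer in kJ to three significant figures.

Q ≈ -17.9 kJ

Isobaric: W = nRΔT = (2.24)(8.314)(-275) = -5121 J.
ΔU = nCᵥΔT with Cᵥ = 5R/2: ΔU = (2.24)(20.79)(-275) = -12804 J.
Q = ΔU + W = -12804 − 5121 = -17925 J.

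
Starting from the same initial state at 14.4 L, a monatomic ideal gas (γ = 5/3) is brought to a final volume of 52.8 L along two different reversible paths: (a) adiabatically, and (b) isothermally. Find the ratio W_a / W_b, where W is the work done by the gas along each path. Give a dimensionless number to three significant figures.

W_a / W_b ≈ 0.669

Path (a) adiabatic: W = P₁V₁(1 − (V₁/V₂)^(γ−1))/(γ−1) → W_a/(P₁V₁) = 0.8692.
Path (b) isothermal: W = P₁V₁ ln(V₂/V₁) → W_b/(P₁V₁) = 1.299.
W_a / W_b = 0.8692 / 1.299 = 0.669.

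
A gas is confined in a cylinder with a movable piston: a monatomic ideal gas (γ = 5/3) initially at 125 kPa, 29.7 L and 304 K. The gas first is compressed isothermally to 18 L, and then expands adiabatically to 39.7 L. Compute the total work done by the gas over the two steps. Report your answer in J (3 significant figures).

W_total ≈ 423 J

Step 1 (isothermal): W = P₁V₁ ln(V₂/V₁) = (3712) ln(18/29.7) = -1859 J.
After step 1: P = 206.2 kPa, V = 18 L, T = 304 K.
Step 2 (adiabatic): W = (P₁V₁ − P₂V₂)/(γ−1) = (3712 − 2191)/0.667 = 2282 J.
W_total = -1859 + 2282 = 423 J.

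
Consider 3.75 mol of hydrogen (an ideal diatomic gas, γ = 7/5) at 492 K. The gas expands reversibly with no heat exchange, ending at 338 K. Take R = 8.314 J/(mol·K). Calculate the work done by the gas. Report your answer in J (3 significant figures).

Adiabatic ⇒ Q = 0, so W_by = −ΔU = nCᵥ(T₁ − T₂).
Cᵥ = 5R/2 = 20.79 J/(mol·K).
W = (3.75)(20.79)(492 − 338) = 12003 J.

W ≈ 12000 J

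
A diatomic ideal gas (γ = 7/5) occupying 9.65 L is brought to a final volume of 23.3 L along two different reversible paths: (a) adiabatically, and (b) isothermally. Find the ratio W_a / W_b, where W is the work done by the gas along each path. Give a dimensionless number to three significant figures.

Path (a) adiabatic: W = P₁V₁(1 − (V₁/V₂)^(γ−1))/(γ−1) → W_a/(P₁V₁) = 0.7429.
Path (b) isothermal: W = P₁V₁ ln(V₂/V₁) → W_b/(P₁V₁) = 0.8815.
W_a / W_b = 0.7429 / 0.8815 = 0.8427.

W_a / W_b ≈ 0.843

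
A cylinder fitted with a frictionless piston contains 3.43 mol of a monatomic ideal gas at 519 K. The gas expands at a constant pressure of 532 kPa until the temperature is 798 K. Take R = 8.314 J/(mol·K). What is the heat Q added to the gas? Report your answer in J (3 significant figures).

Isobaric: W = nRΔT = (3.43)(8.314)(279) = 7956 J.
ΔU = nCᵥΔT with Cᵥ = 3R/2: ΔU = (3.43)(12.47)(279) = 11934 J.
Q = ΔU + W = 11934 + 7956 = 19891 J.

Q ≈ 19900 J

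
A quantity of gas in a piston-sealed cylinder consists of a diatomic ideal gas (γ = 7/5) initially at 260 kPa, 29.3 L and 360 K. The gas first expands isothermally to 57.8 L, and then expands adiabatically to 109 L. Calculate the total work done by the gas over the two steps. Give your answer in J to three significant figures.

W_total ≈ 9440 J

Step 1 (isothermal): W = P₁V₁ ln(V₂/V₁) = (7618) ln(57.8/29.3) = 5176 J.
After step 1: P = 131.8 kPa, V = 57.8 L, T = 360 K.
Step 2 (adiabatic): W = (P₁V₁ − P₂V₂)/(γ−1) = (7618 − 5911)/0.4 = 4268 J.
W_total = 5176 + 4268 = 9444 J.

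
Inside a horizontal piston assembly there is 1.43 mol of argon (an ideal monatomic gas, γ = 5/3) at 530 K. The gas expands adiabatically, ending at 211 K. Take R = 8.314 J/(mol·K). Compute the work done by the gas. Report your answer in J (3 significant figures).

Adiabatic ⇒ Q = 0, so W_by = −ΔU = nCᵥ(T₁ − T₂).
Cᵥ = 3R/2 = 12.47 J/(mol·K).
W = (1.43)(12.47)(530 − 211) = 5689 J.

W ≈ 5690 J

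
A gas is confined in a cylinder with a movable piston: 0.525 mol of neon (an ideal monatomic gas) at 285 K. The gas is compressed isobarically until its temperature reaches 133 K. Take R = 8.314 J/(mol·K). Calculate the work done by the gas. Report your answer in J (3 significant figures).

Isobaric: W = P ΔV = nR ΔT.
W = (0.525)(8.314)(133 − 285) = -663.5 J.

W ≈ -663 J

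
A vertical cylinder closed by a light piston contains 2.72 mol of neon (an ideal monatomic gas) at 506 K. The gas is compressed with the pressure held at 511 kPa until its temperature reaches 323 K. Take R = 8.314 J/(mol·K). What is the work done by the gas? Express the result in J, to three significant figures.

Isobaric: W = P ΔV = nR ΔT.
W = (2.72)(8.314)(323 − 506) = -4138 J.

W ≈ -4140 J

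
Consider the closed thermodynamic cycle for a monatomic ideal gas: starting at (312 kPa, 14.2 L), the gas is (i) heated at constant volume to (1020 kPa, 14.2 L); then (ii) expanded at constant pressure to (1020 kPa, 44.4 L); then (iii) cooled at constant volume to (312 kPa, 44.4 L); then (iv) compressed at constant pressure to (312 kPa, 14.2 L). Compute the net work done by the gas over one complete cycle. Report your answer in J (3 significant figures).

W_net ≈ 21400 J

Constant-volume legs do no work.
W(ii) = (1020)(44.4 − 14.2) = 30804 J; W(iv) = (312)(14.2 − 44.4) = -9422 J.
W_net = 30804 − 9422 = 21382 J (the clockwise enclosed area).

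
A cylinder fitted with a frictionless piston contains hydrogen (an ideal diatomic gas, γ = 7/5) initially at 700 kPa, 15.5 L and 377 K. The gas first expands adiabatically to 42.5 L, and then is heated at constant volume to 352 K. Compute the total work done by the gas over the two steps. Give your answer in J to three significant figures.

Step 1 (adiabatic): W = (P₁V₁ − P₂V₂)/(γ−1) = (10850 − 7248)/0.4 = 9005 J.
Step 2 (isochoric): W = 0 (constant volume).
W_total = 9005 + 0 = 9005 J.

W_total ≈ 9010 J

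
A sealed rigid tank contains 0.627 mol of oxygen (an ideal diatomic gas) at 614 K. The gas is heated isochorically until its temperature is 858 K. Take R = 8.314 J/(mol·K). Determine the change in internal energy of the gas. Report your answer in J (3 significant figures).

ΔU ≈ 3180 J

Constant volume ⇒ W = 0, so Q = ΔU = nCᵥΔT with Cᵥ = 5R/2 = 20.79 J/(mol·K).
ΔU = (0.627)(20.79)(858 − 614) = 3180 J.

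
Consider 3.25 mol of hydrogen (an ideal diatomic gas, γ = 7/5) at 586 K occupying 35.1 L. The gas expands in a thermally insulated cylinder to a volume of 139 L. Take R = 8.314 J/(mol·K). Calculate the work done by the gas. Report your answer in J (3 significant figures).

W ≈ 16800 J

Adiabatic: TV^(γ−1) = const with γ = 7/5.
T₂ = T₁ (V₁/V₂)^(γ−1) = 586 × (35.1/139)^0.4 = 586 × 0.5767 = 337.9 K.
W_by = nCᵥ(T₁ − T₂) = (3.25)(20.79)(586 − 337.9) = 16758 J.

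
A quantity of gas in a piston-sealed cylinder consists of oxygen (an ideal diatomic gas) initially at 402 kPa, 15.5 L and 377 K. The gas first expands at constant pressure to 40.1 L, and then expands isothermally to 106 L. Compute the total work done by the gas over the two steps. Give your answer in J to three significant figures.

Step 1 (isobaric): W = PΔV = (402 kPa)(40.1 − 15.5 L) = 9889 J.
After step 1: P = 402 kPa, V = 40.1 L, T = 975.3 K.
Step 2 (isothermal): W = P₁V₁ ln(V₂/V₁) = (16120) ln(106/40.1) = 15670 J.
W_total = 9889 + 15670 = 25559 J.

W_total ≈ 25600 J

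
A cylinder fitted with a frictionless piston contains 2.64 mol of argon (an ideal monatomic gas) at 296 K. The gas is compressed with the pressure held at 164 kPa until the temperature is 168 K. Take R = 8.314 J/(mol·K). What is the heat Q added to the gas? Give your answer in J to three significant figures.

Q ≈ -7020 J

Isobaric: W = nRΔT = (2.64)(8.314)(-128) = -2809 J.
ΔU = nCᵥΔT with Cᵥ = 3R/2: ΔU = (2.64)(12.47)(-128) = -4214 J.
Q = ΔU + W = -4214 − 2809 = -7024 J.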